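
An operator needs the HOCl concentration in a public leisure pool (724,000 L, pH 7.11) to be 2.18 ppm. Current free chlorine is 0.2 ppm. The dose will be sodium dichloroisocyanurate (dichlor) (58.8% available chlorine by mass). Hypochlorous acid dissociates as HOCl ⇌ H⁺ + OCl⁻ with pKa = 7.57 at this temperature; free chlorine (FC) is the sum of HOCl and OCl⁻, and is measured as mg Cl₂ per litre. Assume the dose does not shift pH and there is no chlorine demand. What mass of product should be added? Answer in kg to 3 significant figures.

[OCl⁻]/[HOCl] = 10^(pH − pKa) = 10^(7.11 − 7.57) = 0.3467; fraction as HOCl = 1/(1 + 0.3467) = 0.7425.
Free chlorine required for 2.18 ppm HOCl: 2.18 / 0.7425 = 2.936 ppm.
FC to add: 2.936 − 0.2 = 2.736 mg/L as Cl₂.
Cl₂ equivalent: 2.736 mg/L × 724,000 L = 1981 g.
Product at 58.8% available Cl: 1981 / 0.588 = 3369 g.

3.37 kg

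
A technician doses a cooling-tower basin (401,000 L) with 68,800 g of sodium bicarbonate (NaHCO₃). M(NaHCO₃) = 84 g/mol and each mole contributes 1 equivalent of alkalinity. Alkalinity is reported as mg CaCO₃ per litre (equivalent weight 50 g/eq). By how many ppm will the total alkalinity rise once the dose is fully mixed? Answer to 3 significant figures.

Moles of NaHCO₃: 68,800 g ÷ 84 g/mol = 819 mol → 819 eq of alkalinity.
As CaCO₃: 819 eq × 50 g/eq = 40,950 g.
Rise: 40,950 g / 401,000 L × 1000 = 102.1 mg/L.

102 ppm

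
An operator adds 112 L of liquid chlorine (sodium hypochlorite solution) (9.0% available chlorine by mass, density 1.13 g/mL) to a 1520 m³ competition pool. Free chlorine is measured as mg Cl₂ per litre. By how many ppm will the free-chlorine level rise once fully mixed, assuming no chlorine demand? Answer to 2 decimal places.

7.49 ppm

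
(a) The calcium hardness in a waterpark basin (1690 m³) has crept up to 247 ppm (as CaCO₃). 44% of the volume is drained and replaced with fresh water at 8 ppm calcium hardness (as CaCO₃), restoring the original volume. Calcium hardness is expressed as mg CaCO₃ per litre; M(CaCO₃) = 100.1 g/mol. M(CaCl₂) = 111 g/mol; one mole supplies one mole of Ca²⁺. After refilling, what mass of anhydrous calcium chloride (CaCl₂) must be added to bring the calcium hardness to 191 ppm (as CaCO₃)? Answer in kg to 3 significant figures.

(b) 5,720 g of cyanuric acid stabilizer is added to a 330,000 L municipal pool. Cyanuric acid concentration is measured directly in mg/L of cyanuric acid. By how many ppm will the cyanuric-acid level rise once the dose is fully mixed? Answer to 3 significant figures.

(a) 92.1 kg; (b) 17.3 ppm

(a) Volume: 1690 m³ = 1,690,000 L.
(a) After draining 44% and refilling: 247 × 0.56 + 8 × 0.44 = 141.84 ppm.
(a) Deficit to target: 191 − 141.84 = 49.16 mg/L.
(a) As CaCO₃: 49.16 mg/L × 1,690,000 L = 83,080 g; ÷ 100.1 = 830 mol Ca²⁺.
(a) Mass: 830 × 111 = 92,130 g.

(b) Rise: 5,720 g / 330,000 L × 1000 = 17.33 mg/L.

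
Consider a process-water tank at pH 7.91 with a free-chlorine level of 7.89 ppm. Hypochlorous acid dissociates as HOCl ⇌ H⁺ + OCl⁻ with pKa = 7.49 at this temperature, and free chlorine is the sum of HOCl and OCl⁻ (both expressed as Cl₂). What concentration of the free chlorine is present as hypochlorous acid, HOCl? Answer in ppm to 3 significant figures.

2.17 ppm

[OCl⁻]/[HOCl] = 10^(pH − pKa) = 10^(7.91 − 7.49) = 10^0.42 = 2.63.
Fraction as HOCl = 1 / (1 + 2.63) = 0.2755.
HOCl = 0.2755 × 7.89 ppm = 2.173 ppm.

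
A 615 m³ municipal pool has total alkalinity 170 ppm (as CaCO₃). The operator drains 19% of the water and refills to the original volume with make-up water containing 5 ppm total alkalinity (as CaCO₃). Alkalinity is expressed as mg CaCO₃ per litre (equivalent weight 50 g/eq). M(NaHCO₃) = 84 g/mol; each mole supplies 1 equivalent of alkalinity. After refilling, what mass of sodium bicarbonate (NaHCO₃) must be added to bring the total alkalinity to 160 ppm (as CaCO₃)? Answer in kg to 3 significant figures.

Volume: 615 m³ = 615,000 L.
After draining 19% and refilling: 170 × 0.81 + 5 × 0.19 = 138.65 ppm.
Deficit to target: 160 − 138.65 = 21.35 mg/L.
As CaCO₃: 21.35 mg/L × 615,000 L = 13,130 g; ÷ 50 g/eq ÷ 1 = 262.6 mol NaHCO₃.
Mass: 262.6 × 84 = 22,060 g.

22.1 kg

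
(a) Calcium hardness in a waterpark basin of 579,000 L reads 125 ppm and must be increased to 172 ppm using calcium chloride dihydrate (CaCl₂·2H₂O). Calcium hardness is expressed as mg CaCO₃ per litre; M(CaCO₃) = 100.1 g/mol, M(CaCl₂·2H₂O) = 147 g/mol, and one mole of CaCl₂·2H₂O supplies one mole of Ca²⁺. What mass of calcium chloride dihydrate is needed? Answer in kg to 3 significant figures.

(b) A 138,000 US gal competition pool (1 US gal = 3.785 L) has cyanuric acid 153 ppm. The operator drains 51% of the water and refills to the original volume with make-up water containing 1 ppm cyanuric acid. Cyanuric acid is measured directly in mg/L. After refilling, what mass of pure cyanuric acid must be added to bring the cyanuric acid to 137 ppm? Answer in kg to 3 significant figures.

(a) 40.0 kg; (b) 32.1 kg

(a) Hardness to add: (172 − 125) = 47 mg/L as CaCO₃ × 579,000 L = 27,210 g as CaCO₃.
(a) Moles of Ca²⁺ (1 mol Ca²⁺ ≡ 1 mol CaCO₃): 27,210 / 100.1 g/mol = 271.9 mol.
(a) Mass of CaCl₂·2H₂O: 271.9 × 147 = 39,960 g.

(b) Volume: 138,000 US gal × 3.785 L/gal = 522,330 L.
(b) After draining 51% and refilling: 153 × 0.49 + 1 × 0.51 = 75.48 ppm.
(b) Deficit to target: 137 − 75.48 = 61.52 mg/L.
(b) Mass: 61.52 mg/L × 522,330 L = 32,130 g cyanuric acid.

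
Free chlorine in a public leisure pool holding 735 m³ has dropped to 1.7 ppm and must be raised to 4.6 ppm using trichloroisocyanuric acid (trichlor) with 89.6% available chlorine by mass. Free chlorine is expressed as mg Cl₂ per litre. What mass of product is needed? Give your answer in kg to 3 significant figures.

Volume: 735 m³ = 735,000 L.
Chlorine deficit: 4.6 − 1.7 = 2.9 ppm = 2.9 mg/L as Cl₂.
Cl₂ equivalent needed: 2.9 mg/L × 735,000 L = 2,132,000 mg = 2132 g.
Product at 89.6% available chlorine: 2132 / 0.896 = 2379 g.

2.38 kg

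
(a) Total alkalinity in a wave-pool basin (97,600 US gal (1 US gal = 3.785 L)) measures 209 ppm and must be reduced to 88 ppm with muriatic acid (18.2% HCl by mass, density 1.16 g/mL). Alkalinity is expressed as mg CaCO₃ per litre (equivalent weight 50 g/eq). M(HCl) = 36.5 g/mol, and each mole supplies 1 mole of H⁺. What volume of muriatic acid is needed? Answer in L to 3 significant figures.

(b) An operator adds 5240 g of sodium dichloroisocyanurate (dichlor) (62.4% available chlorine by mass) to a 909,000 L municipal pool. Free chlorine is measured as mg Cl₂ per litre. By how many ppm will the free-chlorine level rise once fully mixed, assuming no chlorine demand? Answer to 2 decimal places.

(a) Volume: 97,600 US gal × 3.785 L/gal = 369,416 L.
(a) Alkalinity to neutralize: (209 − 88) = 121 mg/L as CaCO₃ × 369,416 L = 44,700 g as CaCO₃.
(a) Equivalents of H⁺ required: 44,700 ÷ 50 g/eq = 894 eq = 894 mol HCl.
(a) Mass of HCl: 894 × 36.5 = 32,630 g.
(a) Mass of 18.2% solution: 32,630 / 0.182 = 179,300 g.
(a) Volume: 179,300 g ÷ 1.16 g/mL = 154,600 mL.

(b) Available chlorine delivered: 5240 g × 0.624 = 3270 g as Cl₂.
(b) Concentration rise: 3270 g / 909,000 L = 3.597 mg/L = 3.60 ppm.

(a) 155 L; (b) 3.60 ppm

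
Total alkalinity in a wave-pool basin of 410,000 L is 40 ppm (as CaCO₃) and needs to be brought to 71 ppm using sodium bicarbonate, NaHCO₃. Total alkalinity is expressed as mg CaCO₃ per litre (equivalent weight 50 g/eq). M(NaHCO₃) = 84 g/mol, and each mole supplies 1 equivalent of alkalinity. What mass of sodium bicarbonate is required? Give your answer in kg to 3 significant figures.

21.4 kg

Alkalinity to add: (71 − 40) = 31 mg/L as CaCO₃ × 410,000 L = 12,710 g as CaCO₃.
Equivalents: 12,710 g ÷ 50 g/eq = 254.2 eq.
NaHCO₃ supplies 1 eq per mole → 254.2 mol.
Mass: 254.2 mol × 84 g/mol = 21,350 g.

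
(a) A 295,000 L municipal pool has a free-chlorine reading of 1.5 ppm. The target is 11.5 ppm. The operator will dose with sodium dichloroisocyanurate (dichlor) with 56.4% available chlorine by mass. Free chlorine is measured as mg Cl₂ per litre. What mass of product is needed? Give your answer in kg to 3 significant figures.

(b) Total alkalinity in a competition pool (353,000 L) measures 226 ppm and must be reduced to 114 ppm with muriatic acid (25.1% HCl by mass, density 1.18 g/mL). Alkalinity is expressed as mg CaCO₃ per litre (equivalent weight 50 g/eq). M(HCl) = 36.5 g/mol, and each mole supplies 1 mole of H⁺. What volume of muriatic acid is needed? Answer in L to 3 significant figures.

(a) 5.23 kg; (b) 97.4 L

(a) Chlorine deficit: 11.5 − 1.5 = 10 ppm = 10 mg/L as Cl₂.
(a) Cl₂ equivalent needed: 10 mg/L × 295,000 L = 2,950,000 mg = 2950 g.
(a) Product at 56.4% available chlorine: 2950 / 0.564 = 5230 g.

(b) Alkalinity to neutralize: (226 − 114) = 112 mg/L as CaCO₃ × 353,000 L = 39,540 g as CaCO₃.
(b) Equivalents of H⁺ required: 39,540 ÷ 50 g/eq = 790.7 eq = 790.7 mol HCl.
(b) Mass of HCl: 790.7 × 36.5 = 28,860 g.
(b) Mass of 25.1% solution: 28,860 / 0.251 = 115,000 g.
(b) Volume: 115,000 g ÷ 1.18 g/mL = 97,450 mL.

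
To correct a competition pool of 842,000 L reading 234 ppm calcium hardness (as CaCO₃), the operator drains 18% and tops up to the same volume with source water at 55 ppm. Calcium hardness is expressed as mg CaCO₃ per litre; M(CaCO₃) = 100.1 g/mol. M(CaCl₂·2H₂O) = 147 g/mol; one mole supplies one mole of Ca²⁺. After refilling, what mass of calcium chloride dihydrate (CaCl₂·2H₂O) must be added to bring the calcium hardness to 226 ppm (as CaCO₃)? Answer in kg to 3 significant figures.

After draining 18% and refilling: 234 × 0.82 + 55 × 0.18 = 201.78 ppm.
Deficit to target: 226 − 201.78 = 24.22 mg/L.
As CaCO₃: 24.22 mg/L × 842,000 L = 20,390 g; ÷ 100.1 = 203.7 mol Ca²⁺.
Mass: 203.7 × 147 = 29,950 g.

29.9 kg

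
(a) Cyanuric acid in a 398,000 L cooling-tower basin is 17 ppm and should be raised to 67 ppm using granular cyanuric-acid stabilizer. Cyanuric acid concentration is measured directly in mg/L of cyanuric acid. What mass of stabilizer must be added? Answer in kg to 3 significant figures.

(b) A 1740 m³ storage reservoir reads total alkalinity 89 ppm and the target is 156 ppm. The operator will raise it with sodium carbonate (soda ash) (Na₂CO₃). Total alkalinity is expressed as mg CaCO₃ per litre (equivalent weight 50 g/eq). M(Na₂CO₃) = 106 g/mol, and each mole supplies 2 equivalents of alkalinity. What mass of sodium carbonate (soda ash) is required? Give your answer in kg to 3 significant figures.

(a) 19.9 kg; (b) 124 kg

(a) CYA to add: (67 − 17) = 50 mg/L × 398,000 L = 19,900 g cyanuric acid.

(b) Volume: 1740 m³ = 1,740,000 L.
(b) Alkalinity to add: (156 − 89) = 67 mg/L as CaCO₃ × 1,740,000 L = 116,600 g as CaCO₃.
(b) Equivalents: 116,600 g ÷ 50 g/eq = 2332 eq.
(b) Each mole of Na₂CO₃ supplies 2 eq, so 2332 / 2 = 1166 mol.
(b) Mass: 1166 mol × 106 g/mol = 123,600 g.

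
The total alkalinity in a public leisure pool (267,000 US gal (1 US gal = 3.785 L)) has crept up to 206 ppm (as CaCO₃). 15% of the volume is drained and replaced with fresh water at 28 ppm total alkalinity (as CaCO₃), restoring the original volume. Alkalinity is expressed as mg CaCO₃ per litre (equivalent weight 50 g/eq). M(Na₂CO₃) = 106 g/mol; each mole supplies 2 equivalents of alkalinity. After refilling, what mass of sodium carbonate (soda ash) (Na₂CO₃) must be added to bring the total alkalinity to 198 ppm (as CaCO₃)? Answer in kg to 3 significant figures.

20.0 kg

Volume: 267,000 US gal × 3.785 L/gal = 1,010,595 L.
After draining 15% and refilling: 206 × 0.85 + 28 × 0.15 = 179.3 ppm.
Deficit to target: 198 − 179.3 = 18.7 mg/L.
As CaCO₃: 18.7 mg/L × 1,010,595 L = 18,900 g; ÷ 50 g/eq ÷ 2 = 189 mol Na₂CO₃.
Mass: 189 × 106 = 20,030 g.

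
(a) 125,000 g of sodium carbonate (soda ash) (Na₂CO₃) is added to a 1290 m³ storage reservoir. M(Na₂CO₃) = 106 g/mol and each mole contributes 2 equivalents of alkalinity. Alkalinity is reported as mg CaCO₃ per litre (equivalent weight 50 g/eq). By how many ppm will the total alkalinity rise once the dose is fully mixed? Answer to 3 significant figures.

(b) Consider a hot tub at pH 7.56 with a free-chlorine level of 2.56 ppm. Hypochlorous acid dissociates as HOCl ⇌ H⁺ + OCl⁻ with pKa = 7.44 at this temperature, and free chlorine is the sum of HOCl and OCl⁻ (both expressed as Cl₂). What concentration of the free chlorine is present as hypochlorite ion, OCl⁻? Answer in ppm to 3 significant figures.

(a) Volume: 1290 m³ = 1,290,000 L.
(a) Moles of Na₂CO₃: 125,000 g ÷ 106 g/mol = 1179 mol → 2358 eq of alkalinity.
(a) As CaCO₃: 2358 eq × 50 g/eq = 117,900 g.
(a) Rise: 117,900 g / 1,290,000 L × 1000 = 91.41 mg/L.

(b) [OCl⁻]/[HOCl] = 10^(pH − pKa) = 10^(7.56 − 7.44) = 10^0.12 = 1.318.
(b) Fraction as HOCl = 1 / (1 + 1.318) = 0.4314.
(b) OCl⁻ = (1 − 0.4314) × 2.56 ppm = 1.456 ppm.

(a) 91.4 ppm; (b) 1.46 ppm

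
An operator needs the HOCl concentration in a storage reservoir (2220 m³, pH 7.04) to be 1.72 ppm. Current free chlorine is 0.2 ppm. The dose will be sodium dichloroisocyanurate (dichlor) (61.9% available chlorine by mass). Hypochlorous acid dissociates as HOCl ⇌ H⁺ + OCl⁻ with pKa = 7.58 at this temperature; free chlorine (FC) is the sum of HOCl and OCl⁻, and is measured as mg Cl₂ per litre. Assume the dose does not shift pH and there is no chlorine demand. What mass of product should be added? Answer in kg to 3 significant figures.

7.23 kg

Volume: 2220 m³ = 2,220,000 L.
[OCl⁻]/[HOCl] = 10^(pH − pKa) = 10^(7.04 − 7.58) = 0.2884; fraction as HOCl = 1/(1 + 0.2884) = 0.7762.
Free chlorine required for 1.72 ppm HOCl: 1.72 / 0.7762 = 2.216 ppm.
FC to add: 2.216 − 0.2 = 2.016 mg/L as Cl₂.
Cl₂ equivalent: 2.016 mg/L × 2,220,000 L = 4476 g.
Product at 61.9% available Cl: 4476 / 0.619 = 7230 g.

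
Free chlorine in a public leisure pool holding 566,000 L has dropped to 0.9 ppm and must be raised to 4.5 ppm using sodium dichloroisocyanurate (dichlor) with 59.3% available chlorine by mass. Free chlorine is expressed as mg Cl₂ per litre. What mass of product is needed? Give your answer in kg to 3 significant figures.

Chlorine deficit: 4.5 − 0.9 = 3.6 ppm = 3.6 mg/L as Cl₂.
Cl₂ equivalent needed: 3.6 mg/L × 566,000 L = 2,038,000 mg = 2038 g.
Product at 59.3% available chlorine: 2038 / 0.593 = 3436 g.

3.44 kg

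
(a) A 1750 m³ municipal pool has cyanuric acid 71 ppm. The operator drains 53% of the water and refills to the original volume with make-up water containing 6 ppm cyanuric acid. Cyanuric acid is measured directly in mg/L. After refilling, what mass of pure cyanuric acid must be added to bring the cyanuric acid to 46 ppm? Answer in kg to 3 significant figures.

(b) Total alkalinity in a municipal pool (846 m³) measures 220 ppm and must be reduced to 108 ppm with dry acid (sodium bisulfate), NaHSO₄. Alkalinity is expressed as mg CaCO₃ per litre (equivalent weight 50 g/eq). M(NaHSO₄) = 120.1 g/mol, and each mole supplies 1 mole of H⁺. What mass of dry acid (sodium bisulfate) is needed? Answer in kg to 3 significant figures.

(a) Volume: 1750 m³ = 1,750,000 L.
(a) After draining 53% and refilling: 71 × 0.47 + 6 × 0.53 = 36.55 ppm.
(a) Deficit to target: 46 − 36.55 = 9.45 mg/L.
(a) Mass: 9.45 mg/L × 1,750,000 L = 16,540 g cyanuric acid.

(b) Volume: 846 m³ = 846,000 L.
(b) Alkalinity to neutralize: (220 − 108) = 112 mg/L as CaCO₃ × 846,000 L = 94,750 g as CaCO₃.
(b) Equivalents of H⁺ required: 94,750 ÷ 50 g/eq = 1895 eq = 1895 mol NaHSO₄.
(b) Mass of NaHSO₄: 1895 × 120.1 = 227,600 g.

(a) 16.5 kg; (b) 228 kg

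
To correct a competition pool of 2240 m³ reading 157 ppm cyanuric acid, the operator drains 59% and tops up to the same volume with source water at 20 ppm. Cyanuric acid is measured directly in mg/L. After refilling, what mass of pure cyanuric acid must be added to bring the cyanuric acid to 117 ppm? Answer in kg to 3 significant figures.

91.5 kg

Volume: 2240 m³ = 2,240,000 L.
After draining 59% and refilling: 157 × 0.41 + 20 × 0.59 = 76.17 ppm.
Deficit to target: 117 − 76.17 = 40.83 mg/L.
Mass: 40.83 mg/L × 2,240,000 L = 91,460 g cyanuric acid.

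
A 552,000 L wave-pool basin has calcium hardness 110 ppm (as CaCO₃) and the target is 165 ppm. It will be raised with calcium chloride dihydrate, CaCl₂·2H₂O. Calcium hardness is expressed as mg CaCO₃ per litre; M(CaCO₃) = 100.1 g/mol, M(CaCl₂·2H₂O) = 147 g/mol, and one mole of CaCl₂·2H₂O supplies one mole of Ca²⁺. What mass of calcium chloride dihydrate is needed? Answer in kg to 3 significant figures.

Hardness to add: (165 − 110) = 55 mg/L as CaCO₃ × 552,000 L = 30,360 g as CaCO₃.
Moles of Ca²⁺ (1 mol Ca²⁺ ≡ 1 mol CaCO₃): 30,360 / 100.1 g/mol = 303.3 mol.
Mass of CaCl₂·2H₂O: 303.3 × 147 = 44,580 g.

44.6 kg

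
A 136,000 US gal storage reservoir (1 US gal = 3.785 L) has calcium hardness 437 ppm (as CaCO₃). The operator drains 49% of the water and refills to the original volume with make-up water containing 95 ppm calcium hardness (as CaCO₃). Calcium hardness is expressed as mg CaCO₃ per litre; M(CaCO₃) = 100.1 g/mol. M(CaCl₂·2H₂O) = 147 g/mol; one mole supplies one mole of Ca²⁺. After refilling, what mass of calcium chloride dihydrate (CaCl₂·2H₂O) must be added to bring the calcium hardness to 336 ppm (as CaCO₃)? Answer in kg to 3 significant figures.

50.3 kg

Volume: 136,000 US gal × 3.785 L/gal = 514,760 L.
After draining 49% and refilling: 437 × 0.51 + 95 × 0.49 = 269.42 ppm.
Deficit to target: 336 − 269.42 = 66.58 mg/L.
As CaCO₃: 66.58 mg/L × 514,760 L = 34,270 g; ÷ 100.1 = 342.4 mol Ca²⁺.
Mass: 342.4 × 147 = 50,330 g.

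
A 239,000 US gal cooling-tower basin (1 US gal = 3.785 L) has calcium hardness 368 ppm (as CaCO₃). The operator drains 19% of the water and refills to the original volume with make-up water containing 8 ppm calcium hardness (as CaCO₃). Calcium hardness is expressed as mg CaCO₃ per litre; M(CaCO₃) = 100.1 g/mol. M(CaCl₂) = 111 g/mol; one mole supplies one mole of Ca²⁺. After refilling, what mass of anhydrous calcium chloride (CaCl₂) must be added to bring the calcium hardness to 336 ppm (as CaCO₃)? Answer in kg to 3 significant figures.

Volume: 239,000 US gal × 3.785 L/gal = 904,615 L.
After draining 19% and refilling: 368 × 0.81 + 8 × 0.19 = 299.6 ppm.
Deficit to target: 336 − 299.6 = 36.4 mg/L.
As CaCO₃: 36.4 mg/L × 904,615 L = 32,930 g; ÷ 100.1 = 329 mol Ca²⁺.
Mass: 329 × 111 = 36,510 g.

36.5 kg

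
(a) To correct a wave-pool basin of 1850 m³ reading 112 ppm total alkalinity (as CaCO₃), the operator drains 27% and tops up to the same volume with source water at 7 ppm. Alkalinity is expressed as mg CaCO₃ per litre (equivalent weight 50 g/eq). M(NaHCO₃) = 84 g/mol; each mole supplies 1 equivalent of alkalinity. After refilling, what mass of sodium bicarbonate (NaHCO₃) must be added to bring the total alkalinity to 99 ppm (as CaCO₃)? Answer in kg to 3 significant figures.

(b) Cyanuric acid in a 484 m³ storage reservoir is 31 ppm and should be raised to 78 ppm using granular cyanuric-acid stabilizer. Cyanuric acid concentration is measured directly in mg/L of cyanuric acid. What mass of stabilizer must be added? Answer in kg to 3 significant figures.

(a) 47.7 kg; (b) 22.7 kg

(a) Volume: 1850 m³ = 1,850,000 L.
(a) After draining 27% and refilling: 112 × 0.73 + 7 × 0.27 = 83.65 ppm.
(a) Deficit to target: 99 − 83.65 = 15.35 mg/L.
(a) As CaCO₃: 15.35 mg/L × 1,850,000 L = 28,400 g; ÷ 50 g/eq ÷ 1 = 568 mol NaHCO₃.
(a) Mass: 568 × 84 = 47,710 g.

(b) Volume: 484 m³ = 484,000 L.
(b) CYA to add: (78 − 31) = 47 mg/L × 484,000 L = 22,750 g cyanuric acid.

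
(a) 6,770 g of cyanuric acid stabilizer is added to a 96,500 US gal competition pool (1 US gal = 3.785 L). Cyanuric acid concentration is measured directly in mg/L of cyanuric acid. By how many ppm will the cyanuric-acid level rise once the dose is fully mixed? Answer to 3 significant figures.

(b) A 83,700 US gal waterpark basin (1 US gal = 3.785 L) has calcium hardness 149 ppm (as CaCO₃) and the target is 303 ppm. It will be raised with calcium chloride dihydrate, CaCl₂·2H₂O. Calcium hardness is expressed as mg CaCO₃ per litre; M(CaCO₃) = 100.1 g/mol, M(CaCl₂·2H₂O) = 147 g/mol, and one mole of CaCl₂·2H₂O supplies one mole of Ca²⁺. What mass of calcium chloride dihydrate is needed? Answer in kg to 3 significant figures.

(a) 18.5 ppm; (b) 71.6 kg

(a) Volume: 96,500 US gal × 3.785 L/gal = 365,252 L.
(a) Rise: 6,770 g / 365,252 L × 1000 = 18.54 mg/L.

(b) Volume: 83,700 US gal × 3.785 L/gal = 316,804 L.
(b) Hardness to add: (303 − 149) = 154 mg/L as CaCO₃ × 316,804 L = 48,790 g as CaCO₃.
(b) Moles of Ca²⁺ (1 mol Ca²⁺ ≡ 1 mol CaCO₃): 48,790 / 100.1 g/mol = 487.4 mol.
(b) Mass of CaCl₂·2H₂O: 487.4 × 147 = 71,650 g.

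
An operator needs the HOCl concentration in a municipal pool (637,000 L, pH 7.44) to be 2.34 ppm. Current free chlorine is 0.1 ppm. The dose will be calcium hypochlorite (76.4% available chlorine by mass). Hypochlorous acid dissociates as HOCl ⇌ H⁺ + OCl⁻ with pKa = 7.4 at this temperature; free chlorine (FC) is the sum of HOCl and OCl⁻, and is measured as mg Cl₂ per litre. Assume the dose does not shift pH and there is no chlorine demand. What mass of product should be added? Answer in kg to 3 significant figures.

4.01 kg

[OCl⁻]/[HOCl] = 10^(pH − pKa) = 10^(7.44 − 7.4) = 1.096; fraction as HOCl = 1/(1 + 1.096) = 0.477.
Free chlorine required for 2.34 ppm HOCl: 2.34 / 0.477 = 4.906 ppm.
FC to add: 4.906 − 0.1 = 4.806 mg/L as Cl₂.
Cl₂ equivalent: 4.806 mg/L × 637,000 L = 3061 g.
Product at 76.4% available Cl: 3061 / 0.764 = 4007 g.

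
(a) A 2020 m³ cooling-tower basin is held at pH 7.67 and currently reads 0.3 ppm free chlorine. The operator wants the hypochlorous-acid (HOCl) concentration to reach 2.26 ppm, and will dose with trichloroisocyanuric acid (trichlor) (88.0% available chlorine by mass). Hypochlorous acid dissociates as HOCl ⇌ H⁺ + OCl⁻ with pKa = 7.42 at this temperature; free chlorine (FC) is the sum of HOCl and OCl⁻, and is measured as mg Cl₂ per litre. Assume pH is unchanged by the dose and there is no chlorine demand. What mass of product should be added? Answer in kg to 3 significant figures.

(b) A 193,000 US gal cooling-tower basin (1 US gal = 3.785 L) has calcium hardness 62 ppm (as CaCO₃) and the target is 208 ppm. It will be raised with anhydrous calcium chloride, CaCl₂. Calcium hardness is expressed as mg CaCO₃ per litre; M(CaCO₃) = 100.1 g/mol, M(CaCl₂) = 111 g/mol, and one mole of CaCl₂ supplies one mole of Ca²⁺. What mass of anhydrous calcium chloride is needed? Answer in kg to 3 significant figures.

(a) Volume: 2020 m³ = 2,020,000 L.
(a) [OCl⁻]/[HOCl] = 10^(pH − pKa) = 10^(7.67 − 7.42) = 1.778; fraction as HOCl = 1/(1 + 1.778) = 0.3599.
(a) Free chlorine required for 2.26 ppm HOCl: 2.26 / 0.3599 = 6.279 ppm.
(a) FC to add: 6.279 − 0.3 = 5.979 mg/L as Cl₂.
(a) Cl₂ equivalent: 5.979 mg/L × 2,020,000 L = 12,080 g.
(a) Product at 88.0% available Cl: 12,080 / 0.88 = 13,720 g.

(b) Volume: 193,000 US gal × 3.785 L/gal = 730,505 L.
(b) Hardness to add: (208 − 62) = 146 mg/L as CaCO₃ × 730,505 L = 106,700 g as CaCO₃.
(b) Moles of Ca²⁺ (1 mol Ca²⁺ ≡ 1 mol CaCO₃): 106,700 / 100.1 g/mol = 1065 mol.
(b) Mass of CaCl₂: 1065 × 111 = 118,300 g.

(a) 13.7 kg; (b) 118 kg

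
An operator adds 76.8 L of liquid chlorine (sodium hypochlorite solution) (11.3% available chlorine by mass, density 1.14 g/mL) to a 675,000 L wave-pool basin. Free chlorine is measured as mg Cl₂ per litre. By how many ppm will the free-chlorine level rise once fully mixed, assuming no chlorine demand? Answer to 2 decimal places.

14.66 ppm

Mass of solution: 76.8 L × 1000 mL/L × 1.14 g/mL = 87,550 g.
Available chlorine delivered: 87,550 g × 0.113 = 9893 g as Cl₂.
Concentration rise: 9893 g / 675,000 L = 14.66 mg/L = 14.66 ppm.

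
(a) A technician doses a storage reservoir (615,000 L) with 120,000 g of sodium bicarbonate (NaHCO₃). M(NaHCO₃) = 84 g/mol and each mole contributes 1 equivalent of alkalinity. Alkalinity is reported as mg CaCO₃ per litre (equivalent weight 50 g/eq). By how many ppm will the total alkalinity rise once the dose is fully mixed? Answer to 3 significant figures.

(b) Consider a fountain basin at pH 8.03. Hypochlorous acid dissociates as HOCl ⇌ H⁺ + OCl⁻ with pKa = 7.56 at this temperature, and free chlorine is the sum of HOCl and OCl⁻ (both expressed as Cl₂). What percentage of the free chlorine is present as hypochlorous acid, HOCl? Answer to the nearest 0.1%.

(a) 116 ppm; (b) 25.3%

(a) Moles of NaHCO₃: 120,000 g ÷ 84 g/mol = 1429 mol → 1429 eq of alkalinity.
(a) As CaCO₃: 1429 eq × 50 g/eq = 71,430 g.
(a) Rise: 71,430 g / 615,000 L × 1000 = 116.1 mg/L.

(b) [OCl⁻]/[HOCl] = 10^(pH − pKa) = 10^(8.03 − 7.56) = 10^0.47 = 2.951.
(b) Fraction as HOCl = 1 / (1 + 2.951) = 0.2531.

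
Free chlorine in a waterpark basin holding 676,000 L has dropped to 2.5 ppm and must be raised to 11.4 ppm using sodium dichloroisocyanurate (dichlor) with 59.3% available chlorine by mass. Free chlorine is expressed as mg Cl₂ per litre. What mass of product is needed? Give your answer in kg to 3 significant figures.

Chlorine deficit: 11.4 − 2.5 = 8.9 ppm = 8.9 mg/L as Cl₂.
Cl₂ equivalent needed: 8.9 mg/L × 676,000 L = 6,016,000 mg = 6016 g.
Product at 59.3% available chlorine: 6016 / 0.593 = 10,150 g.

10.1 kg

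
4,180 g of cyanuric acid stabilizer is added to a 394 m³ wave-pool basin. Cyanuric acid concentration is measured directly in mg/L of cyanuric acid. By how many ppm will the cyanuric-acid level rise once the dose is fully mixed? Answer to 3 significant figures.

Volume: 394 m³ = 394,000 L.
Rise: 4,180 g / 394,000 L × 1000 = 10.61 mg/L.

10.6 ppm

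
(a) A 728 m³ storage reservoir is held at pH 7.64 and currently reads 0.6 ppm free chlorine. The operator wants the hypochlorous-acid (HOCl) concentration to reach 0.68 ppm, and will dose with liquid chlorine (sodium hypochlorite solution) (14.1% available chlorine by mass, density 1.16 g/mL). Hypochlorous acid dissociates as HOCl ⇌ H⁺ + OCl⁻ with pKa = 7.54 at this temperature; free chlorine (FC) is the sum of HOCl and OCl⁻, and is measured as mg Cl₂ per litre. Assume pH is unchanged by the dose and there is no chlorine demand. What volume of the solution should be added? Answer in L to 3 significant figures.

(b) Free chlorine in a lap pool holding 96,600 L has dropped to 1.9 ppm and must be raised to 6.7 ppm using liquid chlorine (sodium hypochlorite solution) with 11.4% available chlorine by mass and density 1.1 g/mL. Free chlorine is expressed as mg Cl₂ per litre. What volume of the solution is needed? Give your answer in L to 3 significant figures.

(a) 4.17 L; (b) 3.70 L

(a) Volume: 728 m³ = 728,000 L.
(a) [OCl⁻]/[HOCl] = 10^(pH − pKa) = 10^(7.64 − 7.54) = 1.259; fraction as HOCl = 1/(1 + 1.259) = 0.4427.
(a) Free chlorine required for 0.68 ppm HOCl: 0.68 / 0.4427 = 1.536 ppm.
(a) FC to add: 1.536 − 0.6 = 0.9361 mg/L as Cl₂.
(a) Cl₂ equivalent: 0.9361 mg/L × 728,000 L = 681.5 g.
(a) Product at 14.1% available Cl: 681.5 / 0.141 = 4833 g.
(a) Volume: 4833 g ÷ 1.16 g/mL = 4166 mL.

(b) Chlorine deficit: 6.7 − 1.9 = 4.8 ppm = 4.8 mg/L as Cl₂.
(b) Cl₂ equivalent needed: 4.8 mg/L × 96,600 L = 463,700 mg = 463.7 g.
(b) Product at 11.4% available chlorine: 463.7 / 0.114 = 4067 g.
(b) Volume at density 1.1 g/mL: 4067 g ÷ 1.1 g/mL = 3698 mL.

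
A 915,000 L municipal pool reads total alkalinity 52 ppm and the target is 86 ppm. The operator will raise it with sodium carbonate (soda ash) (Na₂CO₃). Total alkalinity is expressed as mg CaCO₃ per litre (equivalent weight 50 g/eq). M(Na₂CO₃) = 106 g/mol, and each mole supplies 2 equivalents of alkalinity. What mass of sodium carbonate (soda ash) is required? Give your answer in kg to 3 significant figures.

Alkalinity to add: (86 − 52) = 34 mg/L as CaCO₃ × 915,000 L = 31,110 g as CaCO₃.
Equivalents: 31,110 g ÷ 50 g/eq = 622.2 eq.
Each mole of Na₂CO₃ supplies 2 eq, so 622.2 / 2 = 311.1 mol.
Mass: 311.1 mol × 106 g/mol = 32,980 g.

33.0 kg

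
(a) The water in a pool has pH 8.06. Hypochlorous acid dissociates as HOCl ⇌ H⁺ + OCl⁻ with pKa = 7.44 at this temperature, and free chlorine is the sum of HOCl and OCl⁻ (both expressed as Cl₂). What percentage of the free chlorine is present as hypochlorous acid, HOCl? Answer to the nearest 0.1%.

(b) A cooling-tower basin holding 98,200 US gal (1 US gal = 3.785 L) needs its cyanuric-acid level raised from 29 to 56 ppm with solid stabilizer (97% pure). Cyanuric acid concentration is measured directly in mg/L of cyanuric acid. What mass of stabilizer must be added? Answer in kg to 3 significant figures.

(a) 19.3%; (b) 10.3 kg

(a) [OCl⁻]/[HOCl] = 10^(pH − pKa) = 10^(8.06 − 7.44) = 10^0.62 = 4.169.
(a) Fraction as HOCl = 1 / (1 + 4.169) = 0.1935.

(b) Volume: 98,200 US gal × 3.785 L/gal = 371,687 L.
(b) CYA to add: (56 − 29) = 27 mg/L × 371,687 L = 10,040 g cyanuric acid.
(b) At 97% purity: 10,040 / 0.97 = 10,350 g product.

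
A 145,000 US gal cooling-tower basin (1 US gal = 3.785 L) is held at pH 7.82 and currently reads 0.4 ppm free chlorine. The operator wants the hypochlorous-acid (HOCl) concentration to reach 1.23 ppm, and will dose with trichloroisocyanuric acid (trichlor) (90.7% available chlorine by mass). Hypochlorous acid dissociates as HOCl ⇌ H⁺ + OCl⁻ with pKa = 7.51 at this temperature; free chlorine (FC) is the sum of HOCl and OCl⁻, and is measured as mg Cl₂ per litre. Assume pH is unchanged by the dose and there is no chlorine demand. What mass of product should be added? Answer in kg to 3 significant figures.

2.02 kg

Volume: 145,000 US gal × 3.785 L/gal = 548,825 L.
[OCl⁻]/[HOCl] = 10^(pH − pKa) = 10^(7.82 − 7.51) = 2.042; fraction as HOCl = 1/(1 + 2.042) = 0.3288.
Free chlorine required for 1.23 ppm HOCl: 1.23 / 0.3288 = 3.741 ppm.
FC to add: 3.741 − 0.4 = 3.341 mg/L as Cl₂.
Cl₂ equivalent: 3.341 mg/L × 548,825 L = 1834 g.
Product at 90.7% available Cl: 1834 / 0.907 = 2022 g.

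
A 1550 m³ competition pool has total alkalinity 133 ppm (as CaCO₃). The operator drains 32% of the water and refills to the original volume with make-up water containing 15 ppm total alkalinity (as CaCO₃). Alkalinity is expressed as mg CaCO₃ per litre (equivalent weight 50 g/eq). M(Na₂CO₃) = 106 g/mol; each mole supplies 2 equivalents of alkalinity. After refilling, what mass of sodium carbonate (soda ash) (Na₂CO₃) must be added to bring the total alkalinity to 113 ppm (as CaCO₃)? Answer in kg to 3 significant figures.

Volume: 1550 m³ = 1,550,000 L.
After draining 32% and refilling: 133 × 0.68 + 15 × 0.32 = 95.24 ppm.
Deficit to target: 113 − 95.24 = 17.76 mg/L.
As CaCO₃: 17.76 mg/L × 1,550,000 L = 27,530 g; ÷ 50 g/eq ÷ 2 = 275.3 mol Na₂CO₃.
Mass: 275.3 × 106 = 29,180 g.

29.2 kg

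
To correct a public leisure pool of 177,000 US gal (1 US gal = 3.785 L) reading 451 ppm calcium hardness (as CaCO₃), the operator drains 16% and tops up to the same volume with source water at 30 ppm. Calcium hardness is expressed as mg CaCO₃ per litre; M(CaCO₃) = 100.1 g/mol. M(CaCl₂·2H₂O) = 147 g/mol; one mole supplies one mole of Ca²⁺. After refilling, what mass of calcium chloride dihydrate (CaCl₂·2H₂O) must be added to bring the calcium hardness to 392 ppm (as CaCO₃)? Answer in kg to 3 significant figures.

Volume: 177,000 US gal × 3.785 L/gal = 669,945 L.
After draining 16% and refilling: 451 × 0.84 + 30 × 0.16 = 383.64 ppm.
Deficit to target: 392 − 383.64 = 8.36 mg/L.
As CaCO₃: 8.36 mg/L × 669,945 L = 5601 g; ÷ 100.1 = 55.95 mol Ca²⁺.
Mass: 55.95 × 147 = 8225 g.

8.22 kg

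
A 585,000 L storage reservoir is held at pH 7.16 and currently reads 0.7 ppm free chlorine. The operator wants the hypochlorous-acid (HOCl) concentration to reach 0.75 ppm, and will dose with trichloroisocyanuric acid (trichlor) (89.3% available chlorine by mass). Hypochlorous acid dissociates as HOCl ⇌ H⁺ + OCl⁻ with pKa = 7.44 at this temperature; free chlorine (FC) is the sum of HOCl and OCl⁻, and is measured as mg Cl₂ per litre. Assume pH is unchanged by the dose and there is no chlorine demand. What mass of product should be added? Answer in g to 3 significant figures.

291 g

[OCl⁻]/[HOCl] = 10^(pH − pKa) = 10^(7.16 − 7.44) = 0.5248; fraction as HOCl = 1/(1 + 0.5248) = 0.6558.
Free chlorine required for 0.75 ppm HOCl: 0.75 / 0.6558 = 1.144 ppm.
FC to add: 1.144 − 0.7 = 0.4436 mg/L as Cl₂.
Cl₂ equivalent: 0.4436 mg/L × 585,000 L = 259.5 g.
Product at 89.3% available Cl: 259.5 / 0.893 = 290.6 g.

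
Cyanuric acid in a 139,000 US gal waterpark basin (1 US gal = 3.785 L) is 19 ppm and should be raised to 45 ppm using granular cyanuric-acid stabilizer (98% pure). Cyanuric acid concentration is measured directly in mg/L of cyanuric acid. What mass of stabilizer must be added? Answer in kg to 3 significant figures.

14.0 kg

Volume: 139,000 US gal × 3.785 L/gal = 526,115 L.
CYA to add: (45 − 19) = 26 mg/L × 526,115 L = 13,680 g cyanuric acid.
At 98% purity: 13,680 / 0.98 = 13,960 g product.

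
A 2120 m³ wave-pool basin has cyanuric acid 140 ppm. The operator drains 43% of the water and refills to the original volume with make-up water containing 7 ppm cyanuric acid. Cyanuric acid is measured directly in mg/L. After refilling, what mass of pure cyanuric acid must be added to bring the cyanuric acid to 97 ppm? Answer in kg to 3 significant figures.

30.1 kg

Volume: 2120 m³ = 2,120,000 L.
After draining 43% and refilling: 140 × 0.57 + 7 × 0.43 = 82.81 ppm.
Deficit to target: 97 − 82.81 = 14.19 mg/L.
Mass: 14.19 mg/L × 2,120,000 L = 30,080 g cyanuric acid.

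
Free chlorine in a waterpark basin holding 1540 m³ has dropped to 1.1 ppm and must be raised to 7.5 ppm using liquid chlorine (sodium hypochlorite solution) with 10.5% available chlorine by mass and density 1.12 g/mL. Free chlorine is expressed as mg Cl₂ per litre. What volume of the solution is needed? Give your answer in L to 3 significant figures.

83.8 L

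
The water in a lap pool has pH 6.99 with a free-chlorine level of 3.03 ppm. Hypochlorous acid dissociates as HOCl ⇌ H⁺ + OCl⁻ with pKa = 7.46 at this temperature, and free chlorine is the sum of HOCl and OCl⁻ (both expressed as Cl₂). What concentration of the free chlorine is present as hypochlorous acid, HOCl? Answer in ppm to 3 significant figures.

2.26 ppm

[OCl⁻]/[HOCl] = 10^(pH − pKa) = 10^(6.99 − 7.46) = 10^-0.47 = 0.3388.
Fraction as HOCl = 1 / (1 + 0.3388) = 0.7469.
HOCl = 0.7469 × 3.03 ppm = 2.263 ppm.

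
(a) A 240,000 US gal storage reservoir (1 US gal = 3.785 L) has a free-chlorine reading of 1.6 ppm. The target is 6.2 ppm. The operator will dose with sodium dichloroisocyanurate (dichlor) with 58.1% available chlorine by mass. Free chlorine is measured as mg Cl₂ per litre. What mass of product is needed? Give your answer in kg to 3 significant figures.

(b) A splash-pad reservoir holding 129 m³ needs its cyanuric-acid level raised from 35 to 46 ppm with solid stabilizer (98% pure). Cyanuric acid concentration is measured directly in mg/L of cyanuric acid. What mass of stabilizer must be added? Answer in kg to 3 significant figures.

(a) Volume: 240,000 US gal × 3.785 L/gal = 908,400 L.
(a) Chlorine deficit: 6.2 − 1.6 = 4.6 ppm = 4.6 mg/L as Cl₂.
(a) Cl₂ equivalent needed: 4.6 mg/L × 908,400 L = 4,179,000 mg = 4179 g.
(a) Product at 58.1% available chlorine: 4179 / 0.581 = 7192 g.

(b) Volume: 129 m³ = 129,000 L.
(b) CYA to add: (46 − 35) = 11 mg/L × 129,000 L = 1419 g cyanuric acid.
(b) At 98% purity: 1419 / 0.98 = 1448 g product.

(a) 7.19 kg; (b) 1.45 kg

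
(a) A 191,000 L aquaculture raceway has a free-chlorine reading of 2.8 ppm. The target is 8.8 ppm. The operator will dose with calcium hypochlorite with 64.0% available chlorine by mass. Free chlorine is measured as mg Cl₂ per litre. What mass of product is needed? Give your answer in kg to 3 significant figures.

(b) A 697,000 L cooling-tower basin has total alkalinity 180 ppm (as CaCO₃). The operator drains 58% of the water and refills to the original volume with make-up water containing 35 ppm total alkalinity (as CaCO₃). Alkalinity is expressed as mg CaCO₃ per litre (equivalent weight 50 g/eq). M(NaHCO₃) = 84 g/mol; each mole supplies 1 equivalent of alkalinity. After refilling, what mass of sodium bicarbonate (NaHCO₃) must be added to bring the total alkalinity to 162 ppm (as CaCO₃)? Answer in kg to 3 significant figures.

(a) 1.79 kg; (b) 77.4 kg

(a) Chlorine deficit: 8.8 − 2.8 = 6 ppm = 6 mg/L as Cl₂.
(a) Cl₂ equivalent needed: 6 mg/L × 191,000 L = 1,146,000 mg = 1146 g.
(a) Product at 64.0% available chlorine: 1146 / 0.64 = 1791 g.

(b) After draining 58% and refilling: 180 × 0.42 + 35 × 0.58 = 95.9 ppm.
(b) Deficit to target: 162 − 95.9 = 66.1 mg/L.
(b) As CaCO₃: 66.1 mg/L × 697,000 L = 46,070 g; ÷ 50 g/eq ÷ 1 = 921.4 mol NaHCO₃.
(b) Mass: 921.4 × 84 = 77,400 g.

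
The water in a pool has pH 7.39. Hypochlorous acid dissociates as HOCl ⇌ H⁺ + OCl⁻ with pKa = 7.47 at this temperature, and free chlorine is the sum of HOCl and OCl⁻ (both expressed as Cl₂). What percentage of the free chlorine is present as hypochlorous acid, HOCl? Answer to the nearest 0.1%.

54.6%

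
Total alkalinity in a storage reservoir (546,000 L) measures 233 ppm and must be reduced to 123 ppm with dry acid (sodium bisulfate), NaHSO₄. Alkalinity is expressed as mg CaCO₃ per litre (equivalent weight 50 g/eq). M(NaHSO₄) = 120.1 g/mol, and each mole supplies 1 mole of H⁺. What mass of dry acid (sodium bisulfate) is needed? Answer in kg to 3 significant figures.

144 kg

Alkalinity to neutralize: (233 − 123) = 110 mg/L as CaCO₃ × 546,000 L = 60,060 g as CaCO₃.
Equivalents of H⁺ required: 60,060 ÷ 50 g/eq = 1201 eq = 1201 mol NaHSO₄.
Mass of NaHSO₄: 1201 × 120.1 = 144,300 g.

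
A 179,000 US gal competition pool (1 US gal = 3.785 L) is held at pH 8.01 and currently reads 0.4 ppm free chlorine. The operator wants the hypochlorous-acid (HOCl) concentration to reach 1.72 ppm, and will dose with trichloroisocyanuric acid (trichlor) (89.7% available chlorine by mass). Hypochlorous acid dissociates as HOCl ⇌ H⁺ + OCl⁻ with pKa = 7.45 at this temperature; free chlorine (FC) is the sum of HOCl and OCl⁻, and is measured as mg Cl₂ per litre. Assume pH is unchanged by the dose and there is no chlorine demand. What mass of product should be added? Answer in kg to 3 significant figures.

Volume: 179,000 US gal × 3.785 L/gal = 677,515 L.
[OCl⁻]/[HOCl] = 10^(pH − pKa) = 10^(8.01 − 7.45) = 3.631; fraction as HOCl = 1/(1 + 3.631) = 0.2159.
Free chlorine required for 1.72 ppm HOCl: 1.72 / 0.2159 = 7.965 ppm.
FC to add: 7.965 − 0.4 = 7.565 mg/L as Cl₂.
Cl₂ equivalent: 7.565 mg/L × 677,515 L = 5125 g.
Product at 89.7% available Cl: 5125 / 0.897 = 5714 g.

5.71 kg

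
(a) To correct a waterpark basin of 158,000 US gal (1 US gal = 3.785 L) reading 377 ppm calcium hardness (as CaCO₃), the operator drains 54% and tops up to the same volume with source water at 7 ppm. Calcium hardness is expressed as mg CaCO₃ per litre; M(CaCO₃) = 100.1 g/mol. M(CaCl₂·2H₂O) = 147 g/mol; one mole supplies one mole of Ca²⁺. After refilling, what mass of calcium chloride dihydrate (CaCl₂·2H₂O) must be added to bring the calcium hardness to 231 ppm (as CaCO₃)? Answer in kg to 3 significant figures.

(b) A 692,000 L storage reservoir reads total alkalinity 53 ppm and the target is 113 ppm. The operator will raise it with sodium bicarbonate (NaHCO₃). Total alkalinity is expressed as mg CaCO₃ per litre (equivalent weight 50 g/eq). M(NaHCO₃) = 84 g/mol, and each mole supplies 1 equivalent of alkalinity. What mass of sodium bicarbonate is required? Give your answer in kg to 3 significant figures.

(a) Volume: 158,000 US gal × 3.785 L/gal = 598,030 L.
(a) After draining 54% and refilling: 377 × 0.46 + 7 × 0.54 = 177.2 ppm.
(a) Deficit to target: 231 − 177.2 = 53.8 mg/L.
(a) As CaCO₃: 53.8 mg/L × 598,030 L = 32,170 g; ÷ 100.1 = 321.4 mol Ca²⁺.
(a) Mass: 321.4 × 147 = 47,250 g.

(b) Alkalinity to add: (113 − 53) = 60 mg/L as CaCO₃ × 692,000 L = 41,520 g as CaCO₃.
(b) Equivalents: 41,520 g ÷ 50 g/eq = 830.4 eq.
(b) NaHCO₃ supplies 1 eq per mole → 830.4 mol.
(b) Mass: 830.4 mol × 84 g/mol = 69,750 g.

(a) 47.2 kg; (b) 69.8 kg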